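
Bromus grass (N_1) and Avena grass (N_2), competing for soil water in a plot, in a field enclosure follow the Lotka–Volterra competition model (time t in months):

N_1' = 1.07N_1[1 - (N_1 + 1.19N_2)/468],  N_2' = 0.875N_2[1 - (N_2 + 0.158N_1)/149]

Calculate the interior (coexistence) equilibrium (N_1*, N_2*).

N_1* ≈ 358, N_2* ≈ 92.4

Setting both brackets to zero gives the nullclines N_1 + 1.19N_2 = 468 and 0.158N_1 + N_2 = 149.
Substituting N_2 = 149 - 0.158N_1 into the first: N_1(1 - 1.19·0.158) = 468 - 1.19·149.
So N_1* = 291/0.812 = 358, and then N_2* = 149 - 0.158·358 = 92.4.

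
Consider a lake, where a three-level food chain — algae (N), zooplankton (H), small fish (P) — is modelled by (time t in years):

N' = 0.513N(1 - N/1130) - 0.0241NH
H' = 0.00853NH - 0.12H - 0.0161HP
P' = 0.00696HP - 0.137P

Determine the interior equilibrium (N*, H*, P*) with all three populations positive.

From dP/dt = 0: 0.00696H* = 0.137, so H* = 19.7.
From dN/dt = 0: 0.513(1 - N*/1130) = 0.0241·19.7, giving N* = 1130·(1 - 0.925) = 85.1.
From dH/dt = 0: 0.00853·85.1 - 0.12 = 0.0161P*, so P* = 0.606/0.0161 = 37.6.

N* ≈ 85.1, H* ≈ 19.7, P* ≈ 37.6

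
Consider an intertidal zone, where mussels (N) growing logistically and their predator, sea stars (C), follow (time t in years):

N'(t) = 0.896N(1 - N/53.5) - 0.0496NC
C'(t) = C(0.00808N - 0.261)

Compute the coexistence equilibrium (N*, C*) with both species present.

From dC/dt = 0 with C > 0: 0.00808N* = 0.261, so N* = 32.3.
Substitute into dN/dt = 0: 0.896(1 - 32.3/53.5) = 0.0496C*.
The bracket is 0.396, giving C* = 0.355/0.0496 = 7.16.

N* ≈ 32.3, C* ≈ 7.16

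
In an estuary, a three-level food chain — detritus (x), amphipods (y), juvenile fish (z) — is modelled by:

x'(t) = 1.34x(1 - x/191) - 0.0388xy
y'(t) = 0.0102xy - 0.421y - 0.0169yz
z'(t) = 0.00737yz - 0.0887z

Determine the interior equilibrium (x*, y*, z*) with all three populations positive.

From dz/dt = 0: 0.00737y* = 0.0887, so y* = 12.
From dx/dt = 0: 1.34(1 - x*/191) = 0.0388·12, giving x* = 191·(1 - 0.348) = 124.
From dy/dt = 0: 0.0102·124 - 0.421 = 0.0169z*, so z* = 0.848/0.0169 = 50.2.

x* ≈ 124, y* ≈ 12, z* ≈ 50.2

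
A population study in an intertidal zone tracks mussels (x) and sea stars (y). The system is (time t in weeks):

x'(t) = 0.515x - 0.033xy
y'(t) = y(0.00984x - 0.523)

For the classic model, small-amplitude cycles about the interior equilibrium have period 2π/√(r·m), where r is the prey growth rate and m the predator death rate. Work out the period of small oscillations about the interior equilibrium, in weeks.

Here r = 0.515 and m = 0.523, so r·m = 0.269.
ω = √0.269 = 0.519 per week, hence T = 2π/ω ≈ 12.1 weeks.

T ≈ 12.1 weeks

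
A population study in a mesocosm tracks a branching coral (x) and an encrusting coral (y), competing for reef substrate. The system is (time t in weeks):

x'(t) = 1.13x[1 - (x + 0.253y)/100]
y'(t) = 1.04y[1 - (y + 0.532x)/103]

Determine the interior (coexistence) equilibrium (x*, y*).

x* ≈ 85.4, y* ≈ 57.5

Setting both brackets to zero gives the nullclines x + 0.253y = 100 and 0.532x + y = 103.
Substituting y = 103 - 0.532x into the first: x(1 - 0.253·0.532) = 100 - 0.253·103.
So x* = 73.9/0.865 = 85.4, and then y* = 103 - 0.532·85.4 = 57.5.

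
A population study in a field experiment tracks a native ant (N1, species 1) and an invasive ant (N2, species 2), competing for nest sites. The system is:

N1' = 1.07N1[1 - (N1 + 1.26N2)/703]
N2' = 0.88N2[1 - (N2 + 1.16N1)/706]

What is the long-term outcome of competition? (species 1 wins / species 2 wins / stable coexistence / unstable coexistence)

unstable coexistence (outcome depends on initial conditions)

Compare the nullcline intercepts: K1/α12 = 703/1.26 = 558 < K2 = 706; K2/α21 = 706/1.16 = 609 < K1 = 703.
Since both are reversed, neither can invade when rare; the interior point is a saddle.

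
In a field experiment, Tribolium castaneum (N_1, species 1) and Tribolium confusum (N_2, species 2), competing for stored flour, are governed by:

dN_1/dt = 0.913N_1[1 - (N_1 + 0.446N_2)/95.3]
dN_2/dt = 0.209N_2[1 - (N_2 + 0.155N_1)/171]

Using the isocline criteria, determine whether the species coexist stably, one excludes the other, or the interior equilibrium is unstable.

Compare the nullcline intercepts: K1/α12 = 95.3/0.446 = 214 > K2 = 171; K2/α21 = 171/0.155 = 1100 > K1 = 95.3.
Since both inequalities hold, each species can invade when rare, so the interior equilibrium is stable.

stable coexistence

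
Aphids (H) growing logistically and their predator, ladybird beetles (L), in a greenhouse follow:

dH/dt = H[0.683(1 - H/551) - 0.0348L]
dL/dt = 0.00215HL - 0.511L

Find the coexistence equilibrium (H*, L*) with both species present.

From dL/dt = 0 with L > 0: 0.00215H* = 0.511, so H* = 238.
Substitute into dH/dt = 0: 0.683(1 - 238/551) = 0.0348L*.
The bracket is 0.569, giving L* = 0.388/0.0348 = 11.2.

H* ≈ 238, L* ≈ 11.2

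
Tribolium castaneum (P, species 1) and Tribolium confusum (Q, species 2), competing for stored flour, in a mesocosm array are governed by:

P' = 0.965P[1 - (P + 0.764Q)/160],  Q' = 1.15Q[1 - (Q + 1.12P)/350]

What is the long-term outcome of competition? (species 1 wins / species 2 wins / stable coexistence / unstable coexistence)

species 2 excludes species 1

Compare the nullcline intercepts: K1/α12 = 160/0.764 = 209 < K2 = 350; K2/α21 = 350/1.12 = 312 > K1 = 160.
Since the inequalities point opposite ways, species 2 can invade but species 1 cannot.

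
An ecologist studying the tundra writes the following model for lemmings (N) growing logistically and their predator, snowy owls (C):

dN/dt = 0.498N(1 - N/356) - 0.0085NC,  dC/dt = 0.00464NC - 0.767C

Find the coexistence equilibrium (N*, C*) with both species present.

From dC/dt = 0 with C > 0: 0.00464N* = 0.767, so N* = 165.
Substitute into dN/dt = 0: 0.498(1 - 165/356) = 0.0085C*.
The bracket is 0.536, giving C* = 0.267/0.0085 = 31.4.

N* ≈ 165, C* ≈ 31.4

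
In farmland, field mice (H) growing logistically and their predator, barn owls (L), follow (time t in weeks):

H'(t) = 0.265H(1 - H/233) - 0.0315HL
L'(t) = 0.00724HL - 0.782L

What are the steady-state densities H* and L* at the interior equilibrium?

From dL/dt = 0 with L > 0: 0.00724H* = 0.782, so H* = 108.
Substitute into dH/dt = 0: 0.265(1 - 108/233) = 0.0315L*.
The bracket is 0.536, giving L* = 0.142/0.0315 = 4.51.

H* ≈ 108, L* ≈ 4.51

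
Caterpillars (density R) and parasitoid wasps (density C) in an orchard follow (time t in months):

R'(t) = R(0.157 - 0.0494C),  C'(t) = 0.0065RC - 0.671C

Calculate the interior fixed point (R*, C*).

Set dC/dt = 0 with C > 0: 0.0065R - 0.671 = 0, so R* = 0.671/0.0065 = 103.
Set dR/dt = 0 with R > 0: 0.157 - 0.0494C = 0, so C* = 0.157/0.0494 = 3.18.

R* ≈ 103, C* ≈ 3.18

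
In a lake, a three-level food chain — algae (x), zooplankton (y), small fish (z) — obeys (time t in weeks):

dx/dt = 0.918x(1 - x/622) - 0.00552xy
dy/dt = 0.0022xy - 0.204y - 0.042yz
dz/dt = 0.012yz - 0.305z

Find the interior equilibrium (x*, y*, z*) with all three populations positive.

x* ≈ 527, y* ≈ 25.4, z* ≈ 22.7

From dz/dt = 0: 0.012y* = 0.305, so y* = 25.4.
From dx/dt = 0: 0.918(1 - x*/622) = 0.00552·25.4, giving x* = 622·(1 - 0.153) = 527.
From dy/dt = 0: 0.0022·527 - 0.204 = 0.042z*, so z* = 0.955/0.042 = 22.7.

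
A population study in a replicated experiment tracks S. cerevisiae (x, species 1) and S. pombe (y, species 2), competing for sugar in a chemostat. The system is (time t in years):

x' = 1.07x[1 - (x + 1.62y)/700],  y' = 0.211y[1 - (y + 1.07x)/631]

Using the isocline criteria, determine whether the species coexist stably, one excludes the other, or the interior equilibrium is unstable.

Compare the nullcline intercepts: K1/α12 = 700/1.62 = 432 < K2 = 631; K2/α21 = 631/1.07 = 590 < K1 = 700.
Since both are reversed, neither can invade when rare; the interior point is a saddle.

unstable coexistence (outcome depends on initial conditions)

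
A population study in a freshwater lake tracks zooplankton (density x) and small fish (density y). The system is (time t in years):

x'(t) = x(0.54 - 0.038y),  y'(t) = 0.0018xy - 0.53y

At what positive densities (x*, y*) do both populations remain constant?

Set dy/dt = 0 with y > 0: 0.0018x - 0.53 = 0, so x* = 0.53/0.0018 = 294.
Set dx/dt = 0 with x > 0: 0.54 - 0.038y = 0, so y* = 0.54/0.038 = 14.2.

x* ≈ 294, y* ≈ 14.2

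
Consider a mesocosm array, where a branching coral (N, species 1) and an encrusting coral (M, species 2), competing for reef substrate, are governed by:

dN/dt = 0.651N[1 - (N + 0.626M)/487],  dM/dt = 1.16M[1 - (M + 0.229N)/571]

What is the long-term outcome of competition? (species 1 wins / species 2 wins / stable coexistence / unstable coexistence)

stable coexistence

Compare the nullcline intercepts: K1/α12 = 487/0.626 = 778 > K2 = 571; K2/α21 = 571/0.229 = 2490 > K1 = 487.
Since both inequalities hold, each species can invade when rare, so the interior equilibrium is stable.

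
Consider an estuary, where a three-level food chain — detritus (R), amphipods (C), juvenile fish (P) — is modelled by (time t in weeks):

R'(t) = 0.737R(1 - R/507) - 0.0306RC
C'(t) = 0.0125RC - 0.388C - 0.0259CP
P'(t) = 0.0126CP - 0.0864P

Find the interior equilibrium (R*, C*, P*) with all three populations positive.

R* ≈ 363, C* ≈ 6.86, P* ≈ 160

From dP/dt = 0: 0.0126C* = 0.0864, so C* = 6.86.
From dR/dt = 0: 0.737(1 - R*/507) = 0.0306·6.86, giving R* = 507·(1 - 0.285) = 363.
From dC/dt = 0: 0.0125·363 - 0.388 = 0.0259P*, so P* = 4.15/0.0259 = 160.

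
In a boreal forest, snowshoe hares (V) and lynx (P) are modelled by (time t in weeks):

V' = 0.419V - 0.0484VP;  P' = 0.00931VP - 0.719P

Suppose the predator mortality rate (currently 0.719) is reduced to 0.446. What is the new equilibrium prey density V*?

V* ≈ 47.9

At the interior fixed point, setting dP/dt = 0 with P > 0 fixes V* = (predator death rate)/(VP coefficient) — independent of the other coefficients.
With the change, V* = 0.446/0.00931 = 47.9; it falls from 77.2.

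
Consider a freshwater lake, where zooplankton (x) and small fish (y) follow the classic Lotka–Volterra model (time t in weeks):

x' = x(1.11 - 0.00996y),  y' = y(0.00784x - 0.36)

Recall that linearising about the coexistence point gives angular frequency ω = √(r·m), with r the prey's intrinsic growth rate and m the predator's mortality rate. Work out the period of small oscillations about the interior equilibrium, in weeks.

T ≈ 9.94 weeks

Here r = 1.11 and m = 0.36, so r·m = 0.4.
ω = √0.4 = 0.632 per week, hence T = 2π/ω ≈ 9.94 weeks.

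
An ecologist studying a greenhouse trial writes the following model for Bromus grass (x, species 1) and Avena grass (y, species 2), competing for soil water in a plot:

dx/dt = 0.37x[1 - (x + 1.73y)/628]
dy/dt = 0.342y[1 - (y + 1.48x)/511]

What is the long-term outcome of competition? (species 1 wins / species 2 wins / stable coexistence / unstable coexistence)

Compare the nullcline intercepts: K1/α12 = 628/1.73 = 363 < K2 = 511; K2/α21 = 511/1.48 = 345 < K1 = 628.
Since both are reversed, neither can invade when rare; the interior point is a saddle.

unstable coexistence (outcome depends on initial conditions)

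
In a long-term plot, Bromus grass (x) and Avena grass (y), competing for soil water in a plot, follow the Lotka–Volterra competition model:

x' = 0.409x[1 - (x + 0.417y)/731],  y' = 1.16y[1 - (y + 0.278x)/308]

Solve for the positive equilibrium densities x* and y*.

Setting both brackets to zero gives the nullclines x + 0.417y = 731 and 0.278x + y = 308.
Substituting y = 308 - 0.278x into the first: x(1 - 0.417·0.278) = 731 - 0.417·308.
So x* = 603/0.884 = 682, and then y* = 308 - 0.278·682 = 119.

x* ≈ 682, y* ≈ 119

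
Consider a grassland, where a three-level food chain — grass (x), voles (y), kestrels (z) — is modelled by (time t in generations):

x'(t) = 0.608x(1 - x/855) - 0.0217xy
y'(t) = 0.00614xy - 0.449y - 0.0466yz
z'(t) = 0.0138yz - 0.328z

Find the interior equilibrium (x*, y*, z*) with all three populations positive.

x* ≈ 130, y* ≈ 23.8, z* ≈ 7.45

From dz/dt = 0: 0.0138y* = 0.328, so y* = 23.8.
From dx/dt = 0: 0.608(1 - x*/855) = 0.0217·23.8, giving x* = 855·(1 - 0.848) = 130.
From dy/dt = 0: 0.00614·130 - 0.449 = 0.0466z*, so z* = 0.347/0.0466 = 7.45.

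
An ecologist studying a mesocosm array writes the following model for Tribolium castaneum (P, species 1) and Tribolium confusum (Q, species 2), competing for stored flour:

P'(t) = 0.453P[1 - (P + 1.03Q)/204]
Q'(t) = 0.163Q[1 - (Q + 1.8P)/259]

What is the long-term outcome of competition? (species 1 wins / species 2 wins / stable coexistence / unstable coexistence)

Compare the nullcline intercepts: K1/α12 = 204/1.03 = 198 < K2 = 259; K2/α21 = 259/1.8 = 144 < K1 = 204.
Since both are reversed, neither can invade when rare; the interior point is a saddle.

unstable coexistence (outcome depends on initial conditions)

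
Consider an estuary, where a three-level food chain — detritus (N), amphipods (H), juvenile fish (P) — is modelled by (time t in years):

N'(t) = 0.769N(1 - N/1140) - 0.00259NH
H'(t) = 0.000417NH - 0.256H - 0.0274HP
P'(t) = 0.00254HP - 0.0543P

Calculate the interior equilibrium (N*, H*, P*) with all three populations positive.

From dP/dt = 0: 0.00254H* = 0.0543, so H* = 21.4.
From dN/dt = 0: 0.769(1 - N*/1140) = 0.00259·21.4, giving N* = 1140·(1 - 0.072) = 1060.
From dH/dt = 0: 0.000417·1060 - 0.256 = 0.0274P*, so P* = 0.185/0.0274 = 6.76.

N* ≈ 1060, H* ≈ 21.4, P* ≈ 6.76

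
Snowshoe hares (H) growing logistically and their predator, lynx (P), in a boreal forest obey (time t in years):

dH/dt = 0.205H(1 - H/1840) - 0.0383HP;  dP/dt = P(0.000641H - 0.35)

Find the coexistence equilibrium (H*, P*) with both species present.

H* ≈ 546, P* ≈ 3.76

From dP/dt = 0 with P > 0: 0.000641H* = 0.35, so H* = 546.
Substitute into dH/dt = 0: 0.205(1 - 546/1840) = 0.0383P*.
The bracket is 0.703, giving P* = 0.144/0.0383 = 3.76.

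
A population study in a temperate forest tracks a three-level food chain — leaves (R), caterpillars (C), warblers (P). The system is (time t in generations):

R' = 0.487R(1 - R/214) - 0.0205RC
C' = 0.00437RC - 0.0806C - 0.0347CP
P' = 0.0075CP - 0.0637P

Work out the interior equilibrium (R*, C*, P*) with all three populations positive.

From dP/dt = 0: 0.0075C* = 0.0637, so C* = 8.49.
From dR/dt = 0: 0.487(1 - R*/214) = 0.0205·8.49, giving R* = 214·(1 - 0.358) = 137.
From dC/dt = 0: 0.00437·137 - 0.0806 = 0.0347P*, so P* = 0.52/0.0347 = 15.

R* ≈ 137, C* ≈ 8.49, P* ≈ 15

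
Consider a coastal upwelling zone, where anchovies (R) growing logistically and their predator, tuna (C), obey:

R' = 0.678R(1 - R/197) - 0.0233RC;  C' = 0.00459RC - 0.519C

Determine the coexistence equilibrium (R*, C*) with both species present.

From dC/dt = 0 with C > 0: 0.00459R* = 0.519, so R* = 113.
Substitute into dR/dt = 0: 0.678(1 - 113/197) = 0.0233C*.
The bracket is 0.426, giving C* = 0.289/0.0233 = 12.4.

R* ≈ 113, C* ≈ 12.4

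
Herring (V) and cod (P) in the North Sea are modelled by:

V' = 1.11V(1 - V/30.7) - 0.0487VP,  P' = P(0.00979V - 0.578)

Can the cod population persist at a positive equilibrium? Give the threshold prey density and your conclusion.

The predator equation gives dP/dt > 0 only when V > 0.578/0.00979 = 59.
Without the predator, V → K = 30.7. Since 30.7 < 59, the predator cannot invade.

Threshold V = 59; K < 59, so no, the predator goes extinct.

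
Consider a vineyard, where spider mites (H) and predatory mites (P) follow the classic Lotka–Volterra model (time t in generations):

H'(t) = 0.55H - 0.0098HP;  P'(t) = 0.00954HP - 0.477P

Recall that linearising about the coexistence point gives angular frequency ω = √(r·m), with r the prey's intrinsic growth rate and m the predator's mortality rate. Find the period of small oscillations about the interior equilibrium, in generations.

Here r = 0.55 and m = 0.477, so r·m = 0.262.
ω = √0.262 = 0.512 per generation, hence T = 2π/ω ≈ 12.3 generations.

T ≈ 12.3 generations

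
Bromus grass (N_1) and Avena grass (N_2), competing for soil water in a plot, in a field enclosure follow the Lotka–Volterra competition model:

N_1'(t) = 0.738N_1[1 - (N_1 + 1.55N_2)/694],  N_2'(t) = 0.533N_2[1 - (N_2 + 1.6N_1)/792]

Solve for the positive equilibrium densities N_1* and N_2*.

Setting both brackets to zero gives the nullclines N_1 + 1.55N_2 = 694 and 1.6N_1 + N_2 = 792.
Substituting N_2 = 792 - 1.6N_1 into the first: N_1(1 - 1.55·1.6) = 694 - 1.55·792.
So N_1* = -534/-1.48 = 361, and then N_2* = 792 - 1.6·361 = 215.

N_1* ≈ 361, N_2* ≈ 215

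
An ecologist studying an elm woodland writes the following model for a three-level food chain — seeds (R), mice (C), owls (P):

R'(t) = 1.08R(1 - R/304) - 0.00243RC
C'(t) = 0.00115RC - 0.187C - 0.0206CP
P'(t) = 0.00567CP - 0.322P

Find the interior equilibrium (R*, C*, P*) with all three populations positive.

From dP/dt = 0: 0.00567C* = 0.322, so C* = 56.8.
From dR/dt = 0: 1.08(1 - R*/304) = 0.00243·56.8, giving R* = 304·(1 - 0.128) = 265.
From dC/dt = 0: 0.00115·265 - 0.187 = 0.0206P*, so P* = 0.118/0.0206 = 5.72.

R* ≈ 265, C* ≈ 56.8, P* ≈ 5.72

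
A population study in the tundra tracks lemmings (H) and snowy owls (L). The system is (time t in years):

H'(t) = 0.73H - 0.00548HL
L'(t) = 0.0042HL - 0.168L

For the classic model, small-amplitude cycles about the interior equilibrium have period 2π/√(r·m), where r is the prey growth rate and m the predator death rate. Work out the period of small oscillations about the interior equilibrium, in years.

Here r = 0.73 and m = 0.168, so r·m = 0.123.
ω = √0.123 = 0.35 per year, hence T = 2π/ω ≈ 17.9 years.

T ≈ 17.9 years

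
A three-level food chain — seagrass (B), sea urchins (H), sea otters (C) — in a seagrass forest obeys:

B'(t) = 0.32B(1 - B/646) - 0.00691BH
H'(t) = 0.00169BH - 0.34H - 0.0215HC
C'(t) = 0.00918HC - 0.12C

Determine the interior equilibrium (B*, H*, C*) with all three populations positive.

B* ≈ 464, H* ≈ 13.1, C* ≈ 20.6

From dC/dt = 0: 0.00918H* = 0.12, so H* = 13.1.
From dB/dt = 0: 0.32(1 - B*/646) = 0.00691·13.1, giving B* = 646·(1 - 0.282) = 464.
From dH/dt = 0: 0.00169·464 - 0.34 = 0.0215C*, so C* = 0.444/0.0215 = 20.6.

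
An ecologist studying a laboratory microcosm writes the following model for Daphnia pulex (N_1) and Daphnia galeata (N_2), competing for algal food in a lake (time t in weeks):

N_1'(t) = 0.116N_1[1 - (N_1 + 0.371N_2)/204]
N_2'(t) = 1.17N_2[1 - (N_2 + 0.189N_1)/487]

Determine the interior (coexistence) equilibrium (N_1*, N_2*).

Setting both brackets to zero gives the nullclines N_1 + 0.371N_2 = 204 and 0.189N_1 + N_2 = 487.
Substituting N_2 = 487 - 0.189N_1 into the first: N_1(1 - 0.371·0.189) = 204 - 0.371·487.
So N_1* = 23.3/0.93 = 25.1, and then N_2* = 487 - 0.189·25.1 = 482.

N_1* ≈ 25.1, N_2* ≈ 482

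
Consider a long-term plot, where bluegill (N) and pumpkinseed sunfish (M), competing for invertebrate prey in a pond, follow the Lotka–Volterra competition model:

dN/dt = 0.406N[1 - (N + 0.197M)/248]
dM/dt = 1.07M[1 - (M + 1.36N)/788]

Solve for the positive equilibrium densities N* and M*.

N* ≈ 127, M* ≈ 616

Setting both brackets to zero gives the nullclines N + 0.197M = 248 and 1.36N + M = 788.
Substituting M = 788 - 1.36N into the first: N(1 - 0.197·1.36) = 248 - 0.197·788.
So N* = 92.8/0.732 = 127, and then M* = 788 - 1.36·127 = 616.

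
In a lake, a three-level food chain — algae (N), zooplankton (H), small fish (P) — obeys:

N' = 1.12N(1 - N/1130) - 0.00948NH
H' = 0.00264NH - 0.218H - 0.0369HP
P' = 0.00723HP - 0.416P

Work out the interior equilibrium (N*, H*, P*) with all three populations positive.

From dP/dt = 0: 0.00723H* = 0.416, so H* = 57.5.
From dN/dt = 0: 1.12(1 - N*/1130) = 0.00948·57.5, giving N* = 1130·(1 - 0.487) = 580.
From dH/dt = 0: 0.00264·580 - 0.218 = 0.0369P*, so P* = 1.31/0.0369 = 35.6.

N* ≈ 580, H* ≈ 57.5, P* ≈ 35.6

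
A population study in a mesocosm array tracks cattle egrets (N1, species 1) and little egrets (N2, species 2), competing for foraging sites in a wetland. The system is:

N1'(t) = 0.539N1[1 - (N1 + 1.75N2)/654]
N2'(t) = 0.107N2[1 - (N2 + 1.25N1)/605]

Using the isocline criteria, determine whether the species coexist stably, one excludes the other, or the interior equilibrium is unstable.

Compare the nullcline intercepts: K1/α12 = 654/1.75 = 374 < K2 = 605; K2/α21 = 605/1.25 = 484 < K1 = 654.
Since both are reversed, neither can invade when rare; the interior point is a saddle.

unstable coexistence (outcome depends on initial conditions)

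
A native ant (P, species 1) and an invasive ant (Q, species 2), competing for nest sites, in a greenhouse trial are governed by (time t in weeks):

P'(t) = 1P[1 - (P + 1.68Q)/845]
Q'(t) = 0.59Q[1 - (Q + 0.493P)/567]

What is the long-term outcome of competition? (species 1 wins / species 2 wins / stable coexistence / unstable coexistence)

Compare the nullcline intercepts: K1/α12 = 845/1.68 = 503 < K2 = 567; K2/α21 = 567/0.493 = 1150 > K1 = 845.
Since the inequalities point opposite ways, species 2 can invade but species 1 cannot.

species 2 excludes species 1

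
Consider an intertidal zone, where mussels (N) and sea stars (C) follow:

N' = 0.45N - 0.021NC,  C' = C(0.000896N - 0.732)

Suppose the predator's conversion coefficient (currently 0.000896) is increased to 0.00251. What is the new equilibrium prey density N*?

At the interior fixed point, setting dC/dt = 0 with C > 0 fixes N* = (predator death rate)/(NC coefficient) — independent of the other coefficients.
With the change, N* = 0.732/0.00251 = 292; it falls from 817.

N* ≈ 292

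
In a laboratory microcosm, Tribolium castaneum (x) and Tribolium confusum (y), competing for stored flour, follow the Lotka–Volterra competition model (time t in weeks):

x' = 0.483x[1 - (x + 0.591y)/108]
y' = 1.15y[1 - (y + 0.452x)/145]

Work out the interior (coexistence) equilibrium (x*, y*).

x* ≈ 30.4, y* ≈ 131

Setting both brackets to zero gives the nullclines x + 0.591y = 108 and 0.452x + y = 145.
Substituting y = 145 - 0.452x into the first: x(1 - 0.591·0.452) = 108 - 0.591·145.
So x* = 22.3/0.733 = 30.4, and then y* = 145 - 0.452·30.4 = 131.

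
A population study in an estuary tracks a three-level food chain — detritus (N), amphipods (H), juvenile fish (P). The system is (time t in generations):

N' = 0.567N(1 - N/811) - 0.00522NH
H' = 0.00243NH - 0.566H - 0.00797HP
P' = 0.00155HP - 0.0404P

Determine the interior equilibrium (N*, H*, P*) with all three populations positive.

From dP/dt = 0: 0.00155H* = 0.0404, so H* = 26.1.
From dN/dt = 0: 0.567(1 - N*/811) = 0.00522·26.1, giving N* = 811·(1 - 0.24) = 616.
From dH/dt = 0: 0.00243·616 - 0.566 = 0.00797P*, so P* = 0.932/0.00797 = 117.

N* ≈ 616, H* ≈ 26.1, P* ≈ 117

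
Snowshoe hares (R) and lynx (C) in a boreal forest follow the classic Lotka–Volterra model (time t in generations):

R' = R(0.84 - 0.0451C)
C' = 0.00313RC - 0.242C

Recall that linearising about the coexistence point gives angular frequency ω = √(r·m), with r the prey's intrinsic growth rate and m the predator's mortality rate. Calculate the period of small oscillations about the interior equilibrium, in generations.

Here r = 0.84 and m = 0.242, so r·m = 0.203.
ω = √0.203 = 0.451 per generation, hence T = 2π/ω ≈ 13.9 generations.

T ≈ 13.9 generations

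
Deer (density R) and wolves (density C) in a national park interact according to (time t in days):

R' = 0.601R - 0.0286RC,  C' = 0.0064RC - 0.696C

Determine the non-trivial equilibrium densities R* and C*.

Set dC/dt = 0 with C > 0: 0.0064R - 0.696 = 0, so R* = 0.696/0.0064 = 109.
Set dR/dt = 0 with R > 0: 0.601 - 0.0286C = 0, so C* = 0.601/0.0286 = 21.

R* ≈ 109, C* ≈ 21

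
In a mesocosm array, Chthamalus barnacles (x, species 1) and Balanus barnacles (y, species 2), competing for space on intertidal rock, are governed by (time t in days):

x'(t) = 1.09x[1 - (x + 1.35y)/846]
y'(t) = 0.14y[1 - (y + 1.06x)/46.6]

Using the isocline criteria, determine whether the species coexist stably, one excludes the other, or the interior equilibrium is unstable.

Compare the nullcline intercepts: K1/α12 = 846/1.35 = 627 > K2 = 46.6; K2/α21 = 46.6/1.06 = 44 < K1 = 846.
Since the inequalities point opposite ways, species 1 can invade but species 2 cannot.

species 1 excludes species 2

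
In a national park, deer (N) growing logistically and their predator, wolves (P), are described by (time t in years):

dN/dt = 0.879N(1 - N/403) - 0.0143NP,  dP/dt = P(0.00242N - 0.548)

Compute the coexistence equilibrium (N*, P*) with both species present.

From dP/dt = 0 with P > 0: 0.00242N* = 0.548, so N* = 226.
Substitute into dN/dt = 0: 0.879(1 - 226/403) = 0.0143P*.
The bracket is 0.438, giving P* = 0.385/0.0143 = 26.9.

N* ≈ 226, P* ≈ 26.9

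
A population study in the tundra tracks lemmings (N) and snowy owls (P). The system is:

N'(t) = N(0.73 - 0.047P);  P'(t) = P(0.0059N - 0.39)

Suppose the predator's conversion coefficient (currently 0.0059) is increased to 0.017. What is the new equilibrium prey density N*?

N* ≈ 22.9

At the interior fixed point, setting dP/dt = 0 with P > 0 fixes N* = (predator death rate)/(NP coefficient) — independent of the other coefficients.
With the change, N* = 0.39/0.017 = 22.9; it falls from 66.1.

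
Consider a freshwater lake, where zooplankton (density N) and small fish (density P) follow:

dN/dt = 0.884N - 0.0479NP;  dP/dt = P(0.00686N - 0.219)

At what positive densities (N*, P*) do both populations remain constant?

Set dP/dt = 0 with P > 0: 0.00686N - 0.219 = 0, so N* = 0.219/0.00686 = 31.9.
Set dN/dt = 0 with N > 0: 0.884 - 0.0479P = 0, so P* = 0.884/0.0479 = 18.5.

N* ≈ 31.9, P* ≈ 18.5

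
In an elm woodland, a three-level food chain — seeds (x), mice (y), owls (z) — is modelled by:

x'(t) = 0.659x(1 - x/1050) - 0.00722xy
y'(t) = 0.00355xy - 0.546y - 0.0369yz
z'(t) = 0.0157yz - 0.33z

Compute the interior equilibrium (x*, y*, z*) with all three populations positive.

x* ≈ 808, y* ≈ 21, z* ≈ 63

From dz/dt = 0: 0.0157y* = 0.33, so y* = 21.
From dx/dt = 0: 0.659(1 - x*/1050) = 0.00722·21, giving x* = 1050·(1 - 0.23) = 808.
From dy/dt = 0: 0.00355·808 - 0.546 = 0.0369z*, so z* = 2.32/0.0369 = 63.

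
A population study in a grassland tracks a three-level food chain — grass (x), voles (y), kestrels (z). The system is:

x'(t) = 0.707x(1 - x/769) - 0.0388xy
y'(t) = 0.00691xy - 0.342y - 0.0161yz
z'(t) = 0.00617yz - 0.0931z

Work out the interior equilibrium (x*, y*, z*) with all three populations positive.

From dz/dt = 0: 0.00617y* = 0.0931, so y* = 15.1.
From dx/dt = 0: 0.707(1 - x*/769) = 0.0388·15.1, giving x* = 769·(1 - 0.828) = 132.
From dy/dt = 0: 0.00691·132 - 0.342 = 0.0161z*, so z* = 0.572/0.0161 = 35.5.

x* ≈ 132, y* ≈ 15.1, z* ≈ 35.5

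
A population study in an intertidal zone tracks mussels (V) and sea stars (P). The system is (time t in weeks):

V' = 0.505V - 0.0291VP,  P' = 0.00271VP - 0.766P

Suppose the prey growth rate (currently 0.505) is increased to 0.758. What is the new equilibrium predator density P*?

P* ≈ 26

At the interior fixed point, setting dV/dt = 0 with V > 0 fixes P* = (prey growth rate)/(VP coefficient) — independent of the other coefficients.
With the change, P* = 0.758/0.0291 = 26; it rises from 17.4.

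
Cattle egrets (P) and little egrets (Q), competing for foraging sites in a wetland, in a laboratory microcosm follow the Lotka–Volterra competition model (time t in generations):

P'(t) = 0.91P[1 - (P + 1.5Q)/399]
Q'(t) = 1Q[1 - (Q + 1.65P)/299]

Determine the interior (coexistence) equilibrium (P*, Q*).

P* ≈ 33.6, Q* ≈ 244

Setting both brackets to zero gives the nullclines P + 1.5Q = 399 and 1.65P + Q = 299.
Substituting Q = 299 - 1.65P into the first: P(1 - 1.5·1.65) = 399 - 1.5·299.
So P* = -49.5/-1.47 = 33.6, and then Q* = 299 - 1.65·33.6 = 244.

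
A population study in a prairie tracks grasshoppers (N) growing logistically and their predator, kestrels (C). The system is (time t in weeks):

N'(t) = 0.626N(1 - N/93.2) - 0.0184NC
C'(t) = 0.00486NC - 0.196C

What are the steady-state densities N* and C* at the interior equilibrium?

N* ≈ 40.3, C* ≈ 19.3

From dC/dt = 0 with C > 0: 0.00486N* = 0.196, so N* = 40.3.
Substitute into dN/dt = 0: 0.626(1 - 40.3/93.2) = 0.0184C*.
The bracket is 0.567, giving C* = 0.355/0.0184 = 19.3.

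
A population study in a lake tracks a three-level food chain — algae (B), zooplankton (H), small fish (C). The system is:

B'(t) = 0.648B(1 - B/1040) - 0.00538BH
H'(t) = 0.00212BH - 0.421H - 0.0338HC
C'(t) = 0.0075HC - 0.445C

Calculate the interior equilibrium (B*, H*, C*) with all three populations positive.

From dC/dt = 0: 0.0075H* = 0.445, so H* = 59.3.
From dB/dt = 0: 0.648(1 - B*/1040) = 0.00538·59.3, giving B* = 1040·(1 - 0.493) = 528.
From dH/dt = 0: 0.00212·528 - 0.421 = 0.0338C*, so C* = 0.698/0.0338 = 20.6.

B* ≈ 528, H* ≈ 59.3, C* ≈ 20.6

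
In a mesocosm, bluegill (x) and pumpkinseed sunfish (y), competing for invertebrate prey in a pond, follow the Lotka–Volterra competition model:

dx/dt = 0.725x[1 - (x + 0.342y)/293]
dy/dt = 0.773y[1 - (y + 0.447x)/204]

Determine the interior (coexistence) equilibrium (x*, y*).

x* ≈ 264, y* ≈ 86.2

Setting both brackets to zero gives the nullclines x + 0.342y = 293 and 0.447x + y = 204.
Substituting y = 204 - 0.447x into the first: x(1 - 0.342·0.447) = 293 - 0.342·204.
So x* = 223/0.847 = 264, and then y* = 204 - 0.447·264 = 86.2.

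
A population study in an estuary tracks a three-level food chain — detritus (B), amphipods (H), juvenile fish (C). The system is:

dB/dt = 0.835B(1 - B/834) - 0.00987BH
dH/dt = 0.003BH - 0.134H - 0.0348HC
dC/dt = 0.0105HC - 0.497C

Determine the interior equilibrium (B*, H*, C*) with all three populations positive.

From dC/dt = 0: 0.0105H* = 0.497, so H* = 47.3.
From dB/dt = 0: 0.835(1 - B*/834) = 0.00987·47.3, giving B* = 834·(1 - 0.559) = 367.
From dH/dt = 0: 0.003·367 - 0.134 = 0.0348C*, so C* = 0.968/0.0348 = 27.8.

B* ≈ 367, H* ≈ 47.3, C* ≈ 27.8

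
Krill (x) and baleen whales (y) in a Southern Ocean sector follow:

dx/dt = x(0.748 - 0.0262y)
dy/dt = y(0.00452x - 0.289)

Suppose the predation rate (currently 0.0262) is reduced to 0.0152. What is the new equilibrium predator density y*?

y* ≈ 49.2

At the interior fixed point, setting dx/dt = 0 with x > 0 fixes y* = (prey growth rate)/(xy coefficient) — independent of the other coefficients.
With the change, y* = 0.748/0.0152 = 49.2; it rises from 28.5.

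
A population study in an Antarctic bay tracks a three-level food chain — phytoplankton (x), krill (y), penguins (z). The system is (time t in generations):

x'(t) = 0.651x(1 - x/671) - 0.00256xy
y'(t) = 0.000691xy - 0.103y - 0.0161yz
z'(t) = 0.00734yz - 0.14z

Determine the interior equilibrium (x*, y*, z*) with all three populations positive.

x* ≈ 621, y* ≈ 19.1, z* ≈ 20.2

From dz/dt = 0: 0.00734y* = 0.14, so y* = 19.1.
From dx/dt = 0: 0.651(1 - x*/671) = 0.00256·19.1, giving x* = 671·(1 - 0.075) = 621.
From dy/dt = 0: 0.000691·621 - 0.103 = 0.0161z*, so z* = 0.326/0.0161 = 20.2.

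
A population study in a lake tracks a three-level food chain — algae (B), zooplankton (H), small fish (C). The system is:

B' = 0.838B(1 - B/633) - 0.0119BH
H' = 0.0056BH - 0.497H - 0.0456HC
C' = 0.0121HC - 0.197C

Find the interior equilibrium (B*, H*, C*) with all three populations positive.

B* ≈ 487, H* ≈ 16.3, C* ≈ 48.9

From dC/dt = 0: 0.0121H* = 0.197, so H* = 16.3.
From dB/dt = 0: 0.838(1 - B*/633) = 0.0119·16.3, giving B* = 633·(1 - 0.231) = 487.
From dH/dt = 0: 0.0056·487 - 0.497 = 0.0456C*, so C* = 2.23/0.0456 = 48.9.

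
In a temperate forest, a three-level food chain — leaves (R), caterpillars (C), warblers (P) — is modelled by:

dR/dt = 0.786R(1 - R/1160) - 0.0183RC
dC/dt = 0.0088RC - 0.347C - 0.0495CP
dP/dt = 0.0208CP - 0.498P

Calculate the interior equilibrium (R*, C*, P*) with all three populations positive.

R* ≈ 513, C* ≈ 23.9, P* ≈ 84.3

From dP/dt = 0: 0.0208C* = 0.498, so C* = 23.9.
From dR/dt = 0: 0.786(1 - R*/1160) = 0.0183·23.9, giving R* = 1160·(1 - 0.557) = 513.
From dC/dt = 0: 0.0088·513 - 0.347 = 0.0495P*, so P* = 4.17/0.0495 = 84.3.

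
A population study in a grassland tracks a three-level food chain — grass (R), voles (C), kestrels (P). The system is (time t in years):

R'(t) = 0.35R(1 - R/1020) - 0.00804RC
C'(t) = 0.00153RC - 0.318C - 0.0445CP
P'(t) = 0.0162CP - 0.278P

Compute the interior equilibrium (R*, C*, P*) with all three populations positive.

From dP/dt = 0: 0.0162C* = 0.278, so C* = 17.2.
From dR/dt = 0: 0.35(1 - R*/1020) = 0.00804·17.2, giving R* = 1020·(1 - 0.394) = 618.
From dC/dt = 0: 0.00153·618 - 0.318 = 0.0445P*, so P* = 0.627/0.0445 = 14.1.

R* ≈ 618, C* ≈ 17.2, P* ≈ 14.1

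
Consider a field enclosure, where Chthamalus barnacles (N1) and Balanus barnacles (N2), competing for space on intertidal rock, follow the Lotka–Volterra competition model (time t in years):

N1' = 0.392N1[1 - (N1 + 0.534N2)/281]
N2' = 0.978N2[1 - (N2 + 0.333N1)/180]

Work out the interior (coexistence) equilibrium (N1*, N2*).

N1* ≈ 225, N2* ≈ 105

Setting both brackets to zero gives the nullclines N1 + 0.534N2 = 281 and 0.333N1 + N2 = 180.
Substituting N2 = 180 - 0.333N1 into the first: N1(1 - 0.534·0.333) = 281 - 0.534·180.
So N1* = 185/0.822 = 225, and then N2* = 180 - 0.333·225 = 105.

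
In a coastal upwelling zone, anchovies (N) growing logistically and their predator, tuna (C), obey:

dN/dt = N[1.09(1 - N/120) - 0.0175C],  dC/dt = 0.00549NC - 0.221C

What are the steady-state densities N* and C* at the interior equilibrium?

N* ≈ 40.3, C* ≈ 41.4

From dC/dt = 0 with C > 0: 0.00549N* = 0.221, so N* = 40.3.
Substitute into dN/dt = 0: 1.09(1 - 40.3/120) = 0.0175C*.
The bracket is 0.665, giving C* = 0.724/0.0175 = 41.4.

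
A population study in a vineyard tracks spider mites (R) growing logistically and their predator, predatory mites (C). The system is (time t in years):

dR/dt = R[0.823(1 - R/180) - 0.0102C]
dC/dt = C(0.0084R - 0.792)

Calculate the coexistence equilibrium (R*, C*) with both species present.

From dC/dt = 0 with C > 0: 0.0084R* = 0.792, so R* = 94.3.
Substitute into dR/dt = 0: 0.823(1 - 94.3/180) = 0.0102C*.
The bracket is 0.476, giving C* = 0.392/0.0102 = 38.4.

R* ≈ 94.3, C* ≈ 38.4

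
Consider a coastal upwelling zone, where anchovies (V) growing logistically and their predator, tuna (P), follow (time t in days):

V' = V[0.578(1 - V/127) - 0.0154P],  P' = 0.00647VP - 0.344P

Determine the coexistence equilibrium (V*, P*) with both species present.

From dP/dt = 0 with P > 0: 0.00647V* = 0.344, so V* = 53.2.
Substitute into dV/dt = 0: 0.578(1 - 53.2/127) = 0.0154P*.
The bracket is 0.581, giving P* = 0.336/0.0154 = 21.8.

V* ≈ 53.2, P* ≈ 21.8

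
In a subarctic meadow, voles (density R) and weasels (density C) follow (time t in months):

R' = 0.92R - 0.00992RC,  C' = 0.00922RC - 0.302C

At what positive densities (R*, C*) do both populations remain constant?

R* ≈ 32.8, C* ≈ 92.7

Set dC/dt = 0 with C > 0: 0.00922R - 0.302 = 0, so R* = 0.302/0.00922 = 32.8.
Set dR/dt = 0 with R > 0: 0.92 - 0.00992C = 0, so C* = 0.92/0.00992 = 92.7.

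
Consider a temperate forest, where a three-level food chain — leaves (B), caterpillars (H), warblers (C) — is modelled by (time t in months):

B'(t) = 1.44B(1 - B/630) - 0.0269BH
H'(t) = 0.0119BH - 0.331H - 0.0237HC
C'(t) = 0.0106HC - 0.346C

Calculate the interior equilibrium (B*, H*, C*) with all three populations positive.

From dC/dt = 0: 0.0106H* = 0.346, so H* = 32.6.
From dB/dt = 0: 1.44(1 - B*/630) = 0.0269·32.6, giving B* = 630·(1 - 0.61) = 246.
From dH/dt = 0: 0.0119·246 - 0.331 = 0.0237C*, so C* = 2.59/0.0237 = 109.

B* ≈ 246, H* ≈ 32.6, C* ≈ 109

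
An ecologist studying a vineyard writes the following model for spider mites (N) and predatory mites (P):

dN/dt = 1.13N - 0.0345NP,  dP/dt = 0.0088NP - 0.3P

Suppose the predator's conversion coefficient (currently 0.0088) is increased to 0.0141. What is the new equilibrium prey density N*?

N* ≈ 21.3

At the interior fixed point, setting dP/dt = 0 with P > 0 fixes N* = (predator death rate)/(NP coefficient) — independent of the other coefficients.
With the change, N* = 0.3/0.0141 = 21.3; it falls from 34.1.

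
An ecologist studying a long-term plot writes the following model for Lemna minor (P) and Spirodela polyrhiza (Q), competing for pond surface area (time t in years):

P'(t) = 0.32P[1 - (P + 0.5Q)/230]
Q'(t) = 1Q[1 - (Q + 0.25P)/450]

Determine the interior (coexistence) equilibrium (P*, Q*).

Setting both brackets to zero gives the nullclines P + 0.5Q = 230 and 0.25P + Q = 450.
Substituting Q = 450 - 0.25P into the first: P(1 - 0.5·0.25) = 230 - 0.5·450.
So P* = 5/0.875 = 5.71, and then Q* = 450 - 0.25·5.71 = 449.

P* ≈ 5.71, Q* ≈ 449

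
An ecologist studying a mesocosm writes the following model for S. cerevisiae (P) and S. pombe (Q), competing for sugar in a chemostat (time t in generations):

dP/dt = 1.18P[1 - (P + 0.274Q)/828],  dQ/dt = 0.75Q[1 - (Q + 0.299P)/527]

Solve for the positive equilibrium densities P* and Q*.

P* ≈ 745, Q* ≈ 304

Setting both brackets to zero gives the nullclines P + 0.274Q = 828 and 0.299P + Q = 527.
Substituting Q = 527 - 0.299P into the first: P(1 - 0.274·0.299) = 828 - 0.274·527.
So P* = 684/0.918 = 745, and then Q* = 527 - 0.299·745 = 304.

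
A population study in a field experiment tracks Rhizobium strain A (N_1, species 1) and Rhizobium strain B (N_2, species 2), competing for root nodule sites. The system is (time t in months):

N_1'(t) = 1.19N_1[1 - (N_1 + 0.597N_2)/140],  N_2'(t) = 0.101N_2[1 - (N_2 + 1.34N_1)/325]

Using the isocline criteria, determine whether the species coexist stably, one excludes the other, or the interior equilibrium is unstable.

species 2 excludes species 1

Compare the nullcline intercepts: K1/α12 = 140/0.597 = 235 < K2 = 325; K2/α21 = 325/1.34 = 243 > K1 = 140.
Since the inequalities point opposite ways, species 2 can invade but species 1 cannot.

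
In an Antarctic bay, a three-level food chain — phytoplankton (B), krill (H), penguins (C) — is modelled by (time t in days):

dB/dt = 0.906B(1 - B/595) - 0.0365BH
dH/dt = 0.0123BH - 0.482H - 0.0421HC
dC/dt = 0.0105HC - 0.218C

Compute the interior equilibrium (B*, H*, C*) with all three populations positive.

From dC/dt = 0: 0.0105H* = 0.218, so H* = 20.8.
From dB/dt = 0: 0.906(1 - B*/595) = 0.0365·20.8, giving B* = 595·(1 - 0.836) = 97.3.
From dH/dt = 0: 0.0123·97.3 - 0.482 = 0.0421C*, so C* = 0.715/0.0421 = 17.

B* ≈ 97.3, H* ≈ 20.8, C* ≈ 17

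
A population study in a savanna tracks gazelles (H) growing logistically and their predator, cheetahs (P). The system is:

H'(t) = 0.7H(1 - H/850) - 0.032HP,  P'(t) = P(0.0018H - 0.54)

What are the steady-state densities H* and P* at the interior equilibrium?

H* ≈ 300, P* ≈ 14.2

From dP/dt = 0 with P > 0: 0.0018H* = 0.54, so H* = 300.
Substitute into dH/dt = 0: 0.7(1 - 300/850) = 0.032P*.
The bracket is 0.647, giving P* = 0.453/0.032 = 14.2.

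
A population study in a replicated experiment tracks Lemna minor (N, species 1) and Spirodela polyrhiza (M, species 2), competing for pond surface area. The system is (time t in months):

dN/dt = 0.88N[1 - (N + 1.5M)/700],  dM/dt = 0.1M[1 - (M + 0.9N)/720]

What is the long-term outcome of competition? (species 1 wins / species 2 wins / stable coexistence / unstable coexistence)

Compare the nullcline intercepts: K1/α12 = 700/1.5 = 467 < K2 = 720; K2/α21 = 720/0.9 = 800 > K1 = 700.
Since the inequalities point opposite ways, species 2 can invade but species 1 cannot.

species 2 excludes species 1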